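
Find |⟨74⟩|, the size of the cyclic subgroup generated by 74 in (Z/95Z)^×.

18

Since 74 ∈ (Z/95Z)^×, its order divides φ(95) = φ(5·19) = (5−1)·(19−1) = 4·18 = 72 = 2^3 · 3^2.
Divisors of 72: 1, 2, 3, 4, 6, 8, 9, 12, 18, 24, 36, 72.
Check 74^d mod 95 for each divisor in increasing order:
74^1 ≡ 74 (mod 95)
74^2 ≡ 61 (mod 95)
74^3 ≡ 49 (mod 95)
74^4 ≡ 16 (mod 95)
74^6 ≡ 26 (mod 95)
74^8 ≡ 66 (mod 95)
74^9 ≡ 39 (mod 95)
74^12 ≡ 11 (mod 95)
74^18 ≡ 1 (mod 95) ✓
Hence ord(74) = 18.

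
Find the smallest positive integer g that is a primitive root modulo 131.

2

φ(131) = 131 − 1 = 130 = 2 · 5 · 13.
g is a primitive root iff g^(130/q) ≢ 1 (mod 131) for each prime q ∈ {2, 5, 13}.
g = 2: 2^65 ≡ 130; 2^26 ≡ 53; 2^10 ≡ 107 — none is 1, so 2 is a primitive root.
The smallest primitive root modulo 131 is 2.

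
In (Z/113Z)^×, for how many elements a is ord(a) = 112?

φ(113) = 113 − 1 = 112 = 2^4 · 7.
(Z/113Z)^× is cyclic (|G| = 112); a cyclic group of order m has exactly φ(d) elements of each order d | m, and none otherwise.
112 = 2^4 · 7 divides 112, and φ(112) = 48.

48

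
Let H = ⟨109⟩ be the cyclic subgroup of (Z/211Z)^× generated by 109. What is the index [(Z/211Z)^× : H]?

By Lagrange's theorem, ord_211(109) divides φ(211) = 211 − 1 = 210 = 2 · 3 · 5 · 7.
Divisors of 210: 1, 2, 3, 5, 6, 7, 10, 14, 15, 21, 30, 35, 42, 70, 105, 210.
Test each divisor d:
109^1 ≡ 109 (mod 211)
109^2 ≡ 65 (mod 211)
109^3 ≡ 122 (mod 211)
109^5 ≡ 123 (mod 211)
109^6 ≡ 114 (mod 211)
109^7 ≡ 188 (mod 211)
109^10 ≡ 148 (mod 211)
109^14 ≡ 107 (mod 211)
109^15 ≡ 58 (mod 211)
109^21 ≡ 71 (mod 211)
109^30 ≡ 199 (mod 211)
109^35 ≡ 1 (mod 211) ✓
Thus |⟨109⟩| = ord(109) = 35.
Index = |(Z/211Z)^×| / |⟨109⟩| = 210 / 35 = 6.

6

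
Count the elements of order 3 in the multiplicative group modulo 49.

2

φ(49) = φ(7^2) = 7·(7−1) = 42 = 2 · 3 · 7.
(Z/49Z)^× is cyclic (|G| = 42); a cyclic group of order m has exactly φ(d) elements of each order d | m, and none otherwise.
3 | 42, and φ(3) = 3 − 1 = 2.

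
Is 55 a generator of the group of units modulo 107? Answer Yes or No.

Yes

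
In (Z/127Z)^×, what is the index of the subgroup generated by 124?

The order of 124 must divide φ(127) = 127 − 1 = 126 = 2 · 3^2 · 7.
Divisors of 126: 1, 2, 3, 6, 7, 9, 14, 18, 21, 42, 63, 126.
Test each divisor d:
124^1 ≡ 124 (mod 127)
124^2 ≡ 9 (mod 127)
124^3 ≡ 100 (mod 127)
124^6 ≡ 94 (mod 127)
124^7 ≡ 99 (mod 127)
124^9 ≡ 2 (mod 127)
124^14 ≡ 22 (mod 127)
124^18 ≡ 4 (mod 127)
124^21 ≡ 19 (mod 127)
124^42 ≡ 107 (mod 127)
124^63 ≡ 1 (mod 127) ✓
Thus |⟨124⟩| = ord(124) = 63.
[(Z/127Z)^× : ⟨124⟩] = 126/63 = 2.

2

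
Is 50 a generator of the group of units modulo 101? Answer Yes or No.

φ(101) = 101 − 1 = 100 = 2^2 · 5^2.
50 is a primitive root mod 101 iff 50^(φ(101)/q) ≢ 1 for every prime q | φ(101), i.e. q ∈ {2, 5}.
50^50 ≡ 100 (mod 101)  [q = 2: ≢ 1 ✓]
50^20 ≡ 84 (mod 101)  [q = 5: ≢ 1 ✓]
Every test exponent gives a nontrivial residue, hence 50 generates the full group.

Yes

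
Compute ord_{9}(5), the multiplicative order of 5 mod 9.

ord(5) | φ(9) = φ(3^2) = 3·(3−1) = 6 = 2 · 3.
Divisors of 6: 1, 2, 3, 6.
Check 5^d mod 9 for each divisor in increasing order:
5^1 ≡ 5 (mod 9)
5^2 ≡ 7 (mod 9)
5^3 ≡ 8 (mod 9)
5^6 ≡ 1 (mod 9) ✓
Therefore the multiplicative order of 5 modulo 9 is 6.

6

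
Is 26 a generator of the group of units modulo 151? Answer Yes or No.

No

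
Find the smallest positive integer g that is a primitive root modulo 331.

3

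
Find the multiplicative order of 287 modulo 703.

Since 287 ∈ (Z/703Z)^×, its order divides φ(703) = φ(19·37) = (19−1)·(37−1) = 18·36 = 648 = 2^3 · 3^4.
Divisors of 648: 1, 2, 3, 4, 6, 8, 9, 12, 18, 24, 27, 36, 54, 72, 81, 108, 162, 216, 324, 648.
Check 287^d mod 703 for each divisor in increasing order:
287^1 ≡ 287 (mod 703)
287^2 ≡ 118 (mod 703)
287^3 ≡ 122 (mod 703)
287^4 ≡ 567 (mod 703)
287^6 ≡ 121 (mod 703)
287^8 ≡ 218 (mod 703)
287^9 ≡ 702 (mod 703)
287^12 ≡ 581 (mod 703)
287^18 ≡ 1 (mod 703) ✓
The smallest such exponent is 18, so the order of 287 is 18.

18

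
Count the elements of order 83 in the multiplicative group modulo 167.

φ(167) = 167 − 1 = 166 = 2 · 83.
In a cyclic group of order 166, there are φ(d) elements of order d for each divisor d of 166, and zero for non-divisors.
83 | 166, and φ(83) = 83 − 1 = 82.

82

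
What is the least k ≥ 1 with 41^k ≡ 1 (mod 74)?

18

The order of 41 must divide φ(74) = φ(2)·φ(37) = 1·36 = 36 = 2^2 · 3^2.
Divisors of 36: 1, 2, 3, 4, 6, 9, 12, 18, 36.
Check 41^d mod 74 for each divisor in increasing order:
41^1 ≡ 41 (mod 74)
41^2 ≡ 53 (mod 74)
41^3 ≡ 27 (mod 74)
41^4 ≡ 71 (mod 74)
41^6 ≡ 63 (mod 74)
41^9 ≡ 73 (mod 74)
41^12 ≡ 47 (mod 74)
41^18 ≡ 1 (mod 74) ✓
So ord_74(41) = 18.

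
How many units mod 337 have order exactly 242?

0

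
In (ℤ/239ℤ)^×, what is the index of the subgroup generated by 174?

ord(174) | φ(239) = 239 − 1 = 238 = 2 · 7 · 17.
Divisors of 238: 1, 2, 7, 14, 17, 34, 119, 238.
Evaluate successive powers at the divisors of 238:
174^1 ≡ 174
174^2 ≡ 162
174^7 ≡ 166
174^14 ≡ 71
174^17 ≡ 201
174^34 ≡ 10
174^119 ≡ 1
The order of 174 is 119, so the subgroup it generates has 119 elements.
The index is φ(239) / ord(174) = 238 / 119 = 2.

2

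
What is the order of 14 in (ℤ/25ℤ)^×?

By Lagrange's theorem, ord_25(14) divides φ(25) = φ(5^2) = 5·(5−1) = 20 = 2^2 · 5.
Divisors of 20: 1, 2, 4, 5, 10, 20.
Compute 14^d (mod 25) for the divisors d until we hit 1:
14^1 ≡ 14
14^2 ≡ 21
14^4 ≡ 16
14^5 ≡ 24
14^10 ≡ 1
Hence ord(14) = 10.

10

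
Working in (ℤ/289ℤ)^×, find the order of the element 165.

272

By Lagrange's theorem, ord_289(165) divides φ(289) = φ(17^2) = 17·(17−1) = 272 = 2^4 · 17.
Divisors of 272: 1, 2, 4, 8, 16, 17, 34, 68, 136, 272.
Check 165^d mod 289 for each divisor in increasing order:
165^1 ≡ 165 (mod 289)
165^2 ≡ 59 (mod 289)
165^4 ≡ 13 (mod 289)
165^8 ≡ 169 (mod 289)
165^16 ≡ 239 (mod 289)
165^17 ≡ 131 (mod 289)
165^34 ≡ 110 (mod 289)
165^68 ≡ 251 (mod 289)
165^136 ≡ 288 (mod 289)
165^272 ≡ 1 (mod 289) ✓
Hence ord(165) = 272.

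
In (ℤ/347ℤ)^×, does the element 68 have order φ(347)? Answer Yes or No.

φ(347) = 347 − 1 = 346 = 2 · 173.
It suffices to check that the order of 68 is not a proper divisor of 346: compute 68^(346/q) for q ∈ {2, 173}.
68^173 ≡ 346 (mod 347)  [q = 2: ≢ 1 ✓]
68^2 ≡ 113 (mod 347)  [q = 173: ≢ 1 ✓]
Every test exponent gives a nontrivial residue, hence 68 generates the full group.

Yes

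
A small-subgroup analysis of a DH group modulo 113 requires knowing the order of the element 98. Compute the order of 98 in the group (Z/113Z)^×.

4

Since 98 ∈ (Z/113Z)^×, its order divides φ(113) = 113 − 1 = 112 = 2^4 · 7.
Divisors of 112: 1, 2, 4, 7, 8, 14, 16, 28, 56, 112.
Check 98^d mod 113 for each divisor in increasing order:
98^1 ≡ 98 (mod 113)
98^2 ≡ 112 (mod 113)
98^4 ≡ 1 (mod 113) ✓
Hence ord(98) = 4.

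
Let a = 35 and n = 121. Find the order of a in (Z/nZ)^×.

110

ord(35) | φ(121) = φ(11^2) = 11·(11−1) = 110 = 2 · 5 · 11.
Divisors of 110: 1, 2, 5, 10, 11, 22, 55, 110.
Test each divisor d:
35^1 ≡ 35 (mod 121)
35^2 ≡ 15 (mod 121)
35^5 ≡ 10 (mod 121)
35^10 ≡ 100 (mod 121)
35^11 ≡ 112 (mod 121)
35^22 ≡ 81 (mod 121)
35^55 ≡ 120 (mod 121)
35^110 ≡ 1 (mod 121) ✓
Hence ord(35) = 110.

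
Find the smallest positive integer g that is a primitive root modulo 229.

φ(229) = 229 − 1 = 228 = 2^2 · 3 · 19.
g is a primitive root iff g^(228/q) ≢ 1 (mod 229) for each prime q ∈ {2, 3, 19}.
g = 2: 2^114 ≡ 228; 2^76 ≡ 1 — hits 1, so not a primitive root.
g = 3: 3^114 ≡ 1 — hits 1, so not a primitive root.
g = 4: 4^114 ≡ 1 — hits 1, so not a primitive root.
g = 5: 5^114 ≡ 1 — hits 1, so not a primitive root.
g = 6: 6^114 ≡ 228; 6^76 ≡ 134; 6^12 ≡ 165 — none is 1, so 6 is a primitive root.
The smallest primitive root modulo 229 is 6.

6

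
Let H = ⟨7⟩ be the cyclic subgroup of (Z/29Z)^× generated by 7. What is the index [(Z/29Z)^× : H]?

Since 7 ∈ (Z/29Z)^×, its order divides φ(29) = 29 − 1 = 28 = 2^2 · 7.
Divisors of 28: 1, 2, 4, 7, 14, 28.
Evaluate successive powers at the divisors of 28:
7^1 ≡ 7 (mod 29)
7^2 ≡ 20 (mod 29)
7^4 ≡ 23 (mod 29)
7^7 ≡ 1 (mod 29) ✓
The order of 7 is 7, so the subgroup it generates has 7 elements.
Index = |(Z/29Z)^×| / |⟨7⟩| = 28 / 7 = 4.

4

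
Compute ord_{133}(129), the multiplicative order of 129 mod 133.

Since 129 ∈ (Z/133Z)^×, its order divides φ(133) = φ(7·19) = (7−1)·(19−1) = 6·18 = 108 = 2^2 · 3^3.
Divisors of 108: 1, 2, 3, 4, 6, 9, 12, 18, 27, 36, 54, 108.
Compute 129^d (mod 133) for the divisors d until we hit 1:
129^1 ≡ 129
129^2 ≡ 16
129^3 ≡ 69
129^4 ≡ 123
129^6 ≡ 106
129^9 ≡ 132
129^12 ≡ 64
129^18 ≡ 1
The smallest such exponent is 18, so the order of 129 is 18.

18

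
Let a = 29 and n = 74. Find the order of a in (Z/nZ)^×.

12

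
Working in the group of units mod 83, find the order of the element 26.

41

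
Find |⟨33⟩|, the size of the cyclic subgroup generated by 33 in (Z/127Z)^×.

ord(33) | φ(127) = 127 − 1 = 126 = 2 · 3^2 · 7.
Divisors of 126: 1, 2, 3, 6, 7, 9, 14, 18, 21, 42, 63, 126.
Check 33^d mod 127 for each divisor in increasing order:
33^1 ≡ 33
33^2 ≡ 73
33^3 ≡ 123
33^6 ≡ 16
33^7 ≡ 20
33^9 ≡ 63
33^14 ≡ 19
33^18 ≡ 32
33^21 ≡ 126
33^42 ≡ 1
Therefore the multiplicative order of 33 modulo 127 is 42.

42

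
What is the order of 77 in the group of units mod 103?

102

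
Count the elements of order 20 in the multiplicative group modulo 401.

φ(401) = 401 − 1 = 400 = 2^4 · 5^2.
(Z/401Z)^× is cyclic (|G| = 400); a cyclic group of order m has exactly φ(d) elements of each order d | m, and none otherwise.
20 = 2^2 · 5 divides 400, and φ(20) = 8.

8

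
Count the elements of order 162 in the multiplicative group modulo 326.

54

φ(326) = φ(2)·φ(163) = 1·162 = 162 = 2 · 3^4.
(Z/326Z)^× is cyclic (|G| = 162); a cyclic group of order m has exactly φ(d) elements of each order d | m, and none otherwise.
162 = 2 · 3^4 divides 162, and φ(162) = 54.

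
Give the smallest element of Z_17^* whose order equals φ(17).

3

φ(17) = 17 − 1 = 16 = 2^4.
g is a primitive root iff g^(16/q) ≢ 1 (mod 17) for each prime q ∈ {2}.
g = 2: 2^8 ≡ 1 — hits 1, so not a primitive root.
g = 3: 3^8 ≡ 16 — none is 1, so 3 is a primitive root.
Hence the least primitive root of 17 is 3.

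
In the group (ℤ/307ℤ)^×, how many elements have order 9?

φ(307) = 307 − 1 = 306 = 2 · 3^2 · 17.
(Z/307Z)^× is cyclic (|G| = 306); a cyclic group of order m has exactly φ(d) elements of each order d | m, and none otherwise.
9 = 3^2 divides 306, and φ(9) = 6.

6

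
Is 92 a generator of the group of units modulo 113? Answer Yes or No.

φ(113) = 113 − 1 = 112 = 2^4 · 7.
It suffices to check that the order of 92 is not a proper divisor of 112: compute 92^(112/q) for q ∈ {2, 7}.
92^56 ≡ 112 (mod 113)  [q = 2: ≢ 1 ✓]
92^16 ≡ 28 (mod 113)  [q = 7: ≢ 1 ✓]
Every test exponent gives a nontrivial residue, hence 92 generates the full group.

Yes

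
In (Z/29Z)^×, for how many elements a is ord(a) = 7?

6

φ(29) = 29 − 1 = 28 = 2^2 · 7.
Since (Z/29Z)^× is cyclic of order 28, the number of elements of order d is φ(d) when d | 28 and 0 otherwise.
7 | 28, and φ(7) = 7 − 1 = 6.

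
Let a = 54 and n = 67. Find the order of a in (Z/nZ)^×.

33

The order of 54 must divide φ(67) = 67 − 1 = 66 = 2 · 3 · 11.
Divisors of 66: 1, 2, 3, 6, 11, 22, 33, 66.
Evaluate successive powers at the divisors of 66:
54^1 ≡ 54 (mod 67)
54^2 ≡ 35 (mod 67)
54^3 ≡ 14 (mod 67)
54^6 ≡ 62 (mod 67)
54^11 ≡ 29 (mod 67)
54^22 ≡ 37 (mod 67)
54^33 ≡ 1 (mod 67) ✓
Hence ord(54) = 33.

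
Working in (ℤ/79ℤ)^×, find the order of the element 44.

39

The order of 44 must divide φ(79) = 79 − 1 = 78 = 2 · 3 · 13.
Divisors of 78: 1, 2, 3, 6, 13, 26, 39, 78.
Test each divisor d:
44^1 ≡ 44 (mod 79)
44^2 ≡ 40 (mod 79)
44^3 ≡ 22 (mod 79)
44^6 ≡ 10 (mod 79)
44^13 ≡ 55 (mod 79)
44^26 ≡ 23 (mod 79)
44^39 ≡ 1 (mod 79) ✓
Hence ord(44) = 39.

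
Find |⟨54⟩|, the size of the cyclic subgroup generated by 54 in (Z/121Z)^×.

By Lagrange's theorem, ord_121(54) divides φ(121) = φ(11^2) = 11·(11−1) = 110 = 2 · 5 · 11.
Divisors of 110: 1, 2, 5, 10, 11, 22, 55, 110.
Compute 54^d (mod 121) for the divisors d until we hit 1:
54^1 ≡ 54 (mod 121)
54^2 ≡ 12 (mod 121)
54^5 ≡ 32 (mod 121)
54^10 ≡ 56 (mod 121)
54^11 ≡ 120 (mod 121)
54^22 ≡ 1 (mod 121) ✓
So ord_121(54) = 22.

22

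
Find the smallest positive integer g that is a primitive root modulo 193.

φ(193) = 193 − 1 = 192 = 2^6 · 3.
Test candidates g = 2, 3, … against the prime factors q ∈ {2, 3} of φ(193): g is a generator iff g^(192/q) ≢ 1 for every such q.
g = 2: 2^96 ≡ 1 — hits 1, so not a primitive root.
g = 3: 3^96 ≡ 1 — hits 1, so not a primitive root.
g = 4: 4^96 ≡ 1 — hits 1, so not a primitive root.
g = 5: 5^96 ≡ 192; 5^64 ≡ 84 — none is 1, so 5 is a primitive root.
So 5 is the smallest generator of (Z/193Z)^×.

5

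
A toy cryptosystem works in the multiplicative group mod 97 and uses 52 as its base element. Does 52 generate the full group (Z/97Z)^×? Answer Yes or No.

No

φ(97) = 97 − 1 = 96 = 2^5 · 3.
52 is a primitive root mod 97 iff 52^(φ(97)/q) ≢ 1 for every prime q | φ(97), i.e. q ∈ {2, 3}.
52^48 ≡ 96 (mod 97)  [q = 2: ≢ 1 ✓]
52^32 ≡ 1 (mod 97)  [q = 3: ≡ 1 ✗]
Since 52^32 ≡ 1, the order of 52 divides 32 < 96, so 52 is not a primitive root.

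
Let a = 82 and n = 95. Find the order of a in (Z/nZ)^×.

Since 82 ∈ (Z/95Z)^×, its order divides φ(95) = φ(5·19) = (5−1)·(19−1) = 4·18 = 72 = 2^3 · 3^2.
Divisors of 72: 1, 2, 3, 4, 6, 8, 9, 12, 18, 24, 36, 72.
Compute 82^d (mod 95) for the divisors d until we hit 1:
82^1 ≡ 82 (mod 95)
82^2 ≡ 74 (mod 95)
82^3 ≡ 83 (mod 95)
82^4 ≡ 61 (mod 95)
82^6 ≡ 49 (mod 95)
82^8 ≡ 16 (mod 95)
82^9 ≡ 77 (mod 95)
82^12 ≡ 26 (mod 95)
82^18 ≡ 39 (mod 95)
82^24 ≡ 11 (mod 95)
82^36 ≡ 1 (mod 95) ✓
The smallest such exponent is 36, so the order of 82 is 36.

36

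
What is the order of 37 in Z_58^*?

28

The order of 37 must divide φ(58) = φ(2)·φ(29) = 1·28 = 28 = 2^2 · 7.
Divisors of 28: 1, 2, 4, 7, 14, 28.
Compute 37^d (mod 58) for the divisors d until we hit 1:
37^1 ≡ 37
37^2 ≡ 35
37^4 ≡ 7
37^7 ≡ 17
37^14 ≡ 57
37^28 ≡ 1
Therefore the multiplicative order of 37 modulo 58 is 28.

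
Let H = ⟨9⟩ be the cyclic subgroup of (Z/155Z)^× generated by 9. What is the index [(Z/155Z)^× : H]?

4

By Lagrange's theorem, ord_155(9) divides φ(155) = φ(5·31) = (5−1)·(31−1) = 4·30 = 120 = 2^3 · 3 · 5.
Divisors of 120: 1, 2, 3, 4, 5, 6, 8, 10, 12, 15, 20, 24, 30, 40, 60, 120.
Check 9^d mod 155 for each divisor in increasing order:
9^1 ≡ 9
9^2 ≡ 81
9^3 ≡ 109
9^4 ≡ 51
9^5 ≡ 149
9^6 ≡ 101
9^8 ≡ 121
9^10 ≡ 36
9^12 ≡ 126
9^15 ≡ 94
9^20 ≡ 56
9^24 ≡ 66
9^30 ≡ 1
The order of 9 is 30, so the subgroup it generates has 30 elements.
The index is φ(155) / ord(9) = 120 / 30 = 4.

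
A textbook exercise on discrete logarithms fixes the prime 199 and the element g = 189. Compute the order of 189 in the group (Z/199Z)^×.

198

ord(189) | φ(199) = 199 − 1 = 198 = 2 · 3^2 · 11.
Divisors of 198: 1, 2, 3, 6, 9, 11, 18, 22, 33, 66, 99, 198.
Check 189^d mod 199 for each divisor in increasing order:
189^1 ≡ 189 (mod 199)
189^2 ≡ 100 (mod 199)
189^3 ≡ 194 (mod 199)
189^6 ≡ 25 (mod 199)
189^9 ≡ 74 (mod 199)
189^11 ≡ 37 (mod 199)
189^18 ≡ 103 (mod 199)
189^22 ≡ 175 (mod 199)
189^33 ≡ 107 (mod 199)
189^66 ≡ 106 (mod 199)
189^99 ≡ 198 (mod 199)
189^198 ≡ 1 (mod 199) ✓
So ord_199(189) = 198.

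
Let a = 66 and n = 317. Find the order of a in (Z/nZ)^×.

158

Since 66 ∈ (Z/317Z)^×, its order divides φ(317) = 317 − 1 = 316 = 2^2 · 79.
Divisors of 316: 1, 2, 4, 79, 158, 316.
Compute 66^d (mod 317) for the divisors d until we hit 1:
66^1 ≡ 66 (mod 317)
66^2 ≡ 235 (mod 317)
66^4 ≡ 67 (mod 317)
66^79 ≡ 316 (mod 317)
66^158 ≡ 1 (mod 317) ✓
Therefore the multiplicative order of 66 modulo 317 is 158.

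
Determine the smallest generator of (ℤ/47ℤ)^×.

φ(47) = 47 − 1 = 46 = 2 · 23.
Test candidates g = 2, 3, … against the prime factors q ∈ {2, 23} of φ(47): g is a generator iff g^(46/q) ≢ 1 for every such q.
g = 2: 2^23 ≡ 1 — hits 1, so not a primitive root.
g = 3: 3^23 ≡ 1 — hits 1, so not a primitive root.
g = 4: 4^23 ≡ 1 — hits 1, so not a primitive root.
g = 5: 5^23 ≡ 46; 5^2 ≡ 25 — none is 1, so 5 is a primitive root.
Hence the least primitive root of 47 is 5.

5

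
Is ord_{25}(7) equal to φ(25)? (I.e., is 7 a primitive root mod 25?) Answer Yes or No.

φ(25) = φ(5^2) = 5·(5−1) = 20 = 2^2 · 5.
Test 7^(20/q) mod 25 for each prime factor q of 20:
7^10 ≡ 24 (mod 25)  [q = 2: ≢ 1 ✓]
7^4 ≡ 1 (mod 25)  [q = 5: ≡ 1 ✗]
7^4 ≡ 1 shows ord(7) | 4, strictly less than φ(25); not a primitive root.

No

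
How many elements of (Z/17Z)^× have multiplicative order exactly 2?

1

φ(17) = 17 − 1 = 16 = 2^4.
In a cyclic group of order 16, there are φ(d) elements of order d for each divisor d of 16, and zero for non-divisors.
2 | 16, and φ(2) = 2 − 1 = 1.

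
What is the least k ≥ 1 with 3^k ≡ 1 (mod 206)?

34

Since 3 ∈ (Z/206Z)^×, its order divides φ(206) = φ(2)·φ(103) = 1·102 = 102 = 2 · 3 · 17.
Divisors of 102: 1, 2, 3, 6, 17, 34, 51, 102.
Check 3^d mod 206 for each divisor in increasing order:
3^1 ≡ 3
3^2 ≡ 9
3^3 ≡ 27
3^6 ≡ 111
3^17 ≡ 205
3^34 ≡ 1
So ord_206(3) = 34.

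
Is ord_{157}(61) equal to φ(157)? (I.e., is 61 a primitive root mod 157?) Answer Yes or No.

Yes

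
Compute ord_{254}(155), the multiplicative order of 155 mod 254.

By Lagrange's theorem, ord_254(155) divides φ(254) = φ(2)·φ(127) = 1·126 = 126 = 2 · 3^2 · 7.
Divisors of 126: 1, 2, 3, 6, 7, 9, 14, 18, 21, 42, 63, 126.
Compute 155^d (mod 254) for the divisors d until we hit 1:
155^1 ≡ 155
155^2 ≡ 149
155^3 ≡ 235
155^6 ≡ 107
155^7 ≡ 75
155^9 ≡ 253
155^14 ≡ 37
155^18 ≡ 1
So ord_254(155) = 18.

18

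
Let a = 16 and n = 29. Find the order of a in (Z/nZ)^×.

7

ord(16) | φ(29) = 29 − 1 = 28 = 2^2 · 7.
Divisors of 28: 1, 2, 4, 7, 14, 28.
Test each divisor d:
16^1 ≡ 16 (mod 29)
16^2 ≡ 24 (mod 29)
16^4 ≡ 25 (mod 29)
16^7 ≡ 1 (mod 29) ✓
The smallest such exponent is 7, so the order of 16 is 7.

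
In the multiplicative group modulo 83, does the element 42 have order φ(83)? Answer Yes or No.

φ(83) = 83 − 1 = 82 = 2 · 41.
Test 42^(82/q) mod 83 for each prime factor q of 82:
42^41 ≡ 82 (mod 83)  [q = 2: ≢ 1 ✓]
42^2 ≡ 21 (mod 83)  [q = 41: ≢ 1 ✓]
Every test exponent gives a nontrivial residue, hence 42 generates the full group.

Yes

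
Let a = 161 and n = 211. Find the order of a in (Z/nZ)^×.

21

By Lagrange's theorem, ord_211(161) divides φ(211) = 211 − 1 = 210 = 2 · 3 · 5 · 7.
Divisors of 210: 1, 2, 3, 5, 6, 7, 10, 14, 15, 21, 30, 35, 42, 70, 105, 210.
Check 161^d mod 211 for each divisor in increasing order:
161^1 ≡ 161 (mod 211)
161^2 ≡ 179 (mod 211)
161^3 ≡ 123 (mod 211)
161^5 ≡ 73 (mod 211)
161^6 ≡ 148 (mod 211)
161^7 ≡ 196 (mod 211)
161^10 ≡ 54 (mod 211)
161^14 ≡ 14 (mod 211)
161^15 ≡ 144 (mod 211)
161^21 ≡ 1 (mod 211) ✓
Hence ord(161) = 21.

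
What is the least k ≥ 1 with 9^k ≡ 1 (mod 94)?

Since 9 ∈ (Z/94Z)^×, its order divides φ(94) = φ(2)·φ(47) = 1·46 = 46 = 2 · 23.
Divisors of 46: 1, 2, 23, 46.
Check 9^d mod 94 for each divisor in increasing order:
9^1 ≡ 9
9^2 ≡ 81
9^23 ≡ 1
The smallest such exponent is 23, so the order of 9 is 23.

23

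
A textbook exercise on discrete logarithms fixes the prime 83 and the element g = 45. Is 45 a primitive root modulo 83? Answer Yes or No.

φ(83) = 83 − 1 = 82 = 2 · 41.
Test 45^(82/q) mod 83 for each prime factor q of 82:
45^41 ≡ 82 (mod 83)  [q = 2: ≢ 1 ✓]
45^2 ≡ 33 (mod 83)  [q = 41: ≢ 1 ✓]
Every test exponent gives a nontrivial residue, hence 45 generates the full group.

Yes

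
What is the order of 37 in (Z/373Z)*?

186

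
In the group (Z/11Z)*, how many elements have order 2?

1

φ(11) = 11 − 1 = 10 = 2 · 5.
In a cyclic group of order 10, there are φ(d) elements of order d for each divisor d of 10, and zero for non-divisors.
2 | 10, and φ(2) = 2 − 1 = 1.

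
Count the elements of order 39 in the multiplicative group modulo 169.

24

φ(169) = φ(13^2) = 13·(13−1) = 156 = 2^2 · 3 · 13.
Since (Z/169Z)^× is cyclic of order 156, the number of elements of order d is φ(d) when d | 156 and 0 otherwise.
39 = 3 · 13 divides 156, and φ(39) = 24.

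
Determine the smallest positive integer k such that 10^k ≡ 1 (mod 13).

6

ord(10) | φ(13) = 13 − 1 = 12 = 2^2 · 3.
Divisors of 12: 1, 2, 3, 4, 6, 12.
Compute 10^d (mod 13) for the divisors d until we hit 1:
10^1 ≡ 10
10^2 ≡ 9
10^3 ≡ 12
10^4 ≡ 3
10^6 ≡ 1
So ord_13(10) = 6.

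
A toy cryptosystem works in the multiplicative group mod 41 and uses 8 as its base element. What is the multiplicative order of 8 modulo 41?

By Lagrange's theorem, ord_41(8) divides φ(41) = 41 − 1 = 40 = 2^3 · 5.
Divisors of 40: 1, 2, 4, 5, 8, 10, 20, 40.
Compute 8^d (mod 41) for the divisors d until we hit 1:
8^1 ≡ 8
8^2 ≡ 23
8^4 ≡ 37
8^5 ≡ 9
8^8 ≡ 16
8^10 ≡ 40
8^20 ≡ 1
Hence ord(8) = 20.

20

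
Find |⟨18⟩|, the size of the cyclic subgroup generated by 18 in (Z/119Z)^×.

Since 18 ∈ (Z/119Z)^×, its order divides φ(119) = φ(7·17) = (7−1)·(17−1) = 6·16 = 96 = 2^5 · 3.
Divisors of 96: 1, 2, 3, 4, 6, 8, 12, 16, 24, 32, 48, 96.
Evaluate successive powers at the divisors of 96:
18^1 ≡ 18 (mod 119)
18^2 ≡ 86 (mod 119)
18^3 ≡ 1 (mod 119) ✓
Therefore the multiplicative order of 18 modulo 119 is 3.

3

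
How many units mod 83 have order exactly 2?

1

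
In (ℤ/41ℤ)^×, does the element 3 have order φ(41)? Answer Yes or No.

φ(41) = 41 − 1 = 40 = 2^3 · 5.
Test 3^(40/q) mod 41 for each prime factor q of 40:
3^20 ≡ 40 (mod 41)  [q = 2: ≢ 1 ✓]
3^8 ≡ 1 (mod 41)  [q = 5: ≡ 1 ✗]
Since 3^8 ≡ 1, the order of 3 divides 8 < 40, so 3 is not a primitive root.

No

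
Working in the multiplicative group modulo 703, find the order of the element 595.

Since 595 ∈ (Z/703Z)^×, its order divides φ(703) = φ(19·37) = (19−1)·(37−1) = 18·36 = 648 = 2^3 · 3^4.
Divisors of 648: 1, 2, 3, 4, 6, 8, 9, 12, 18, 24, 27, 36, 54, 72, 81, 108, 162, 216, 324, 648.
Check 595^d mod 703 for each divisor in increasing order:
595^1 ≡ 595 (mod 703)
595^2 ≡ 416 (mod 703)
595^3 ≡ 64 (mod 703)
595^4 ≡ 118 (mod 703)
595^6 ≡ 581 (mod 703)
595^8 ≡ 567 (mod 703)
595^9 ≡ 628 (mod 703)
595^12 ≡ 121 (mod 703)
595^18 ≡ 1 (mod 703) ✓
The smallest such exponent is 18, so the order of 595 is 18.

18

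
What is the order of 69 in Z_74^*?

By Lagrange's theorem, ord_74(69) divides φ(74) = φ(2)·φ(37) = 1·36 = 36 = 2^2 · 3^2.
Divisors of 36: 1, 2, 3, 4, 6, 9, 12, 18, 36.
Evaluate successive powers at the divisors of 36:
69^1 ≡ 69
69^2 ≡ 25
69^3 ≡ 23
69^4 ≡ 33
69^6 ≡ 11
69^9 ≡ 31
69^12 ≡ 47
69^18 ≡ 73
69^36 ≡ 1
So ord_74(69) = 36.

36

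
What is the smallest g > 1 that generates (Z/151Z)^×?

φ(151) = 151 − 1 = 150 = 2 · 3 · 5^2.
g is a primitive root iff g^(150/q) ≢ 1 (mod 151) for each prime q ∈ {2, 3, 5}.
g = 2: 2^75 ≡ 1 — hits 1, so not a primitive root.
g = 3: 3^75 ≡ 150; 3^50 ≡ 1 — hits 1, so not a primitive root.
g = 4: 4^75 ≡ 1 — hits 1, so not a primitive root.
g = 5: 5^75 ≡ 1 — hits 1, so not a primitive root.
g = 6: 6^75 ≡ 150; 6^50 ≡ 32; 6^30 ≡ 59 — none is 1, so 6 is a primitive root.
The smallest primitive root modulo 151 is 6.

6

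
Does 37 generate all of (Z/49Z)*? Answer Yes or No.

φ(49) = φ(7^2) = 7·(7−1) = 42 = 2 · 3 · 7.
37 is a primitive root mod 49 iff 37^(φ(49)/q) ≢ 1 for every prime q | φ(49), i.e. q ∈ {2, 3, 7}.
37^21 ≡ 1 (mod 49)  [q = 2: ≡ 1 ✗]
37^14 ≡ 18 (mod 49)  [q = 3: ≢ 1 ✓]
37^6 ≡ 22 (mod 49)  [q = 7: ≢ 1 ✓]
37^21 ≡ 1 shows ord(37) | 21, strictly less than φ(49); not a primitive root.

No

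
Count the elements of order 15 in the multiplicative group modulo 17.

0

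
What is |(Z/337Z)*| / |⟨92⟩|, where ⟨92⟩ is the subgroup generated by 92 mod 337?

3

Since 92 ∈ (Z/337Z)^×, its order divides φ(337) = 337 − 1 = 336 = 2^4 · 3 · 7.
Divisors of 336: 1, 2, 3, 4, 6, 7, 8, 12, 14, 16, 21, 24, 28, 42, 48, 56, 84, 112, 168, 336.
Compute 92^d (mod 337) for the divisors d until we hit 1:
92^1 ≡ 92 (mod 337)
92^2 ≡ 39 (mod 337)
92^3 ≡ 218 (mod 337)
92^4 ≡ 173 (mod 337)
92^6 ≡ 7 (mod 337)
92^7 ≡ 307 (mod 337)
92^8 ≡ 273 (mod 337)
92^12 ≡ 49 (mod 337)
92^14 ≡ 226 (mod 337)
92^16 ≡ 52 (mod 337)
92^21 ≡ 297 (mod 337)
92^24 ≡ 42 (mod 337)
92^28 ≡ 189 (mod 337)
92^42 ≡ 252 (mod 337)
92^48 ≡ 79 (mod 337)
92^56 ≡ 336 (mod 337)
92^84 ≡ 148 (mod 337)
92^112 ≡ 1 (mod 337) ✓
Thus |⟨92⟩| = ord(92) = 112.
Index = |(Z/337Z)^×| / |⟨92⟩| = 336 / 112 = 3.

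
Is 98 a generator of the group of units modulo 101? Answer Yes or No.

Yes

φ(101) = 101 − 1 = 100 = 2^2 · 5^2.
Test 98^(100/q) mod 101 for each prime factor q of 100:
98^50 ≡ 100 (mod 101)  [q = 2: ≢ 1 ✓]
98^20 ≡ 84 (mod 101)  [q = 5: ≢ 1 ✓]
None equal 1, so ord_101(98) = 100: 98 is a primitive root.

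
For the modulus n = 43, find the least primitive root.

φ(43) = 43 − 1 = 42 = 2 · 3 · 7.
Test candidates g = 2, 3, … against the prime factors q ∈ {2, 3, 7} of φ(43): g is a generator iff g^(42/q) ≢ 1 for every such q.
g = 2: 2^21 ≡ 42; 2^14 ≡ 1 — hits 1, so not a primitive root.
g = 3: 3^21 ≡ 42; 3^14 ≡ 36; 3^6 ≡ 41 — none is 1, so 3 is a primitive root.
The smallest primitive root modulo 43 is 3.

3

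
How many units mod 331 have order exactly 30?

8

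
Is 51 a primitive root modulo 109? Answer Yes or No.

Yes

φ(109) = 109 − 1 = 108 = 2^2 · 3^3.
Test 51^(108/q) mod 109 for each prime factor q of 108:
51^54 ≡ 108 (mod 109)  [q = 2: ≢ 1 ✓]
51^36 ≡ 63 (mod 109)  [q = 3: ≢ 1 ✓]
Every test exponent gives a nontrivial residue, hence 51 generates the full group.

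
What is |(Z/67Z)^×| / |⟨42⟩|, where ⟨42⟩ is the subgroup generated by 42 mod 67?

3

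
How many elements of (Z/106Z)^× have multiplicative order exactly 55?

φ(106) = φ(2)·φ(53) = 1·52 = 52 = 2^2 · 13.
In a cyclic group of order 52, there are φ(d) elements of order d for each divisor d of 52, and zero for non-divisors.
Here 52 is not a multiple of 55, so there are no elements of order 55.

0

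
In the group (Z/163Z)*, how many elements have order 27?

18

φ(163) = 163 − 1 = 162 = 2 · 3^4.
In a cyclic group of order 162, there are φ(d) elements of order d for each divisor d of 162, and zero for non-divisors.
27 = 3^3 divides 162, and φ(27) = 18.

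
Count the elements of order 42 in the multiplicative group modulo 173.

φ(173) = 173 − 1 = 172 = 2^2 · 43.
Since (Z/173Z)^× is cyclic of order 172, the number of elements of order d is φ(d) when d | 172 and 0 otherwise.
42 does not divide 172, so no element of (Z/173Z)^× has order 42.

0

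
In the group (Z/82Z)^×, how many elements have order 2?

φ(82) = φ(2)·φ(41) = 1·40 = 40 = 2^3 · 5.
Since (Z/82Z)^× is cyclic of order 40, the number of elements of order d is φ(d) when d | 40 and 0 otherwise.
2 | 40, and φ(2) = 2 − 1 = 1.

1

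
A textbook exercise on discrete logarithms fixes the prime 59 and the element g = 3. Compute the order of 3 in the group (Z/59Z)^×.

The order of 3 must divide φ(59) = 59 − 1 = 58 = 2 · 29.
Divisors of 58: 1, 2, 29, 58.
Test each divisor d:
3^1 ≡ 3 (mod 59)
3^2 ≡ 9 (mod 59)
3^29 ≡ 1 (mod 59) ✓
Therefore the multiplicative order of 3 modulo 59 is 29.

29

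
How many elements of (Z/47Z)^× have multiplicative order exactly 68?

0

φ(47) = 47 − 1 = 46 = 2 · 23.
(Z/47Z)^× is cyclic (|G| = 46); a cyclic group of order m has exactly φ(d) elements of each order d | m, and none otherwise.
68 does not divide 46, so no element of (Z/47Z)^× has order 68.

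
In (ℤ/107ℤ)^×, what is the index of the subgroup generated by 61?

2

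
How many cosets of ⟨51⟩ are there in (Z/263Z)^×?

2

ord(51) | φ(263) = 263 − 1 = 262 = 2 · 131.
Divisors of 262: 1, 2, 131, 262.
Test each divisor d:
51^1 ≡ 51 (mod 263)
51^2 ≡ 234 (mod 263)
51^131 ≡ 1 (mod 263) ✓
Thus |⟨51⟩| = ord(51) = 131.
[(Z/263Z)^× : ⟨51⟩] = 262/131 = 2.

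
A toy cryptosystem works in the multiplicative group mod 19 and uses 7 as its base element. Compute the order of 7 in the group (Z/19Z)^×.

3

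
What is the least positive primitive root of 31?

φ(31) = 31 − 1 = 30 = 2 · 3 · 5.
Test candidates g = 2, 3, … against the prime factors q ∈ {2, 3, 5} of φ(31): g is a generator iff g^(30/q) ≢ 1 for every such q.
g = 2: 2^15 ≡ 1 — hits 1, so not a primitive root.
g = 3: 3^15 ≡ 30; 3^10 ≡ 25; 3^6 ≡ 16 — none is 1, so 3 is a primitive root.
Hence the least primitive root of 31 is 3.

3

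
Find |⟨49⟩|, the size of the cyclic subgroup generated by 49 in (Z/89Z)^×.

44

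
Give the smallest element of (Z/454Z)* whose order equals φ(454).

5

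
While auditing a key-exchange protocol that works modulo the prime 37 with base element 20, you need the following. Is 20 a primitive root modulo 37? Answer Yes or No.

φ(37) = 37 − 1 = 36 = 2^2 · 3^2.
Test 20^(36/q) mod 37 for each prime factor q of 36:
20^18 ≡ 36 (mod 37)  [q = 2: ≢ 1 ✓]
20^12 ≡ 26 (mod 37)  [q = 3: ≢ 1 ✓]
None equal 1, so ord_37(20) = 36: 20 is a primitive root.

Yes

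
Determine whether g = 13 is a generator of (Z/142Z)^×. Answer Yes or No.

Yes

φ(142) = φ(2)·φ(71) = 1·70 = 70 = 2 · 5 · 7.
Test 13^(70/q) mod 142 for each prime factor q of 70:
13^35 ≡ 141 (mod 142)  [q = 2: ≢ 1 ✓]
13^14 ≡ 25 (mod 142)  [q = 5: ≢ 1 ✓]
13^10 ≡ 91 (mod 142)  [q = 7: ≢ 1 ✓]
None equal 1, so ord_142(13) = 70: 13 is a primitive root.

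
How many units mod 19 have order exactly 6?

2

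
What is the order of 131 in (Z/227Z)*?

113

The order of 131 must divide φ(227) = 227 − 1 = 226 = 2 · 113.
Divisors of 226: 1, 2, 113, 226.
Test each divisor d:
131^1 ≡ 131
131^2 ≡ 136
131^113 ≡ 1
Hence ord(131) = 113.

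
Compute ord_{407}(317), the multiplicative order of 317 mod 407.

The order of 317 must divide φ(407) = φ(11·37) = (11−1)·(37−1) = 10·36 = 360 = 2^3 · 3^2 · 5.
Divisors of 360: 1, 2, 3, 4, 5, 6, 8, 9, 10, 12, 15, 18, 20, 24, 30, 36, 40, 45, 60, 72, 90, 120, 180, 360.
Test each divisor d:
317^1 ≡ 317
317^2 ≡ 367
317^3 ≡ 344
317^4 ≡ 379
317^5 ≡ 78
317^6 ≡ 306
317^8 ≡ 377
317^9 ≡ 258
317^10 ≡ 386
317^12 ≡ 26
317^15 ≡ 397
317^18 ≡ 223
317^20 ≡ 34
317^24 ≡ 269
317^30 ≡ 100
317^36 ≡ 75
317^40 ≡ 342
317^45 ≡ 221
317^60 ≡ 232
317^72 ≡ 334
317^90 ≡ 1
The smallest such exponent is 90, so the order of 317 is 90.

90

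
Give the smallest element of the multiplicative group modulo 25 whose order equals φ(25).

2

φ(25) = φ(5^2) = 5·(5−1) = 20 = 2^2 · 5.
Test candidates g = 2, 3, … against the prime factors q ∈ {2, 5} of φ(25): g is a generator iff g^(20/q) ≢ 1 for every such q.
g = 2: 2^10 ≡ 24; 2^4 ≡ 16 — none is 1, so 2 is a primitive root.
So 2 is the smallest generator of (Z/25Z)^×.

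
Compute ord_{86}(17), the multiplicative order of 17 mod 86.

21

ord(17) | φ(86) = φ(2)·φ(43) = 1·42 = 42 = 2 · 3 · 7.
Divisors of 42: 1, 2, 3, 6, 7, 14, 21, 42.
Check 17^d mod 86 for each divisor in increasing order:
17^1 ≡ 17
17^2 ≡ 31
17^3 ≡ 11
17^6 ≡ 35
17^7 ≡ 79
17^14 ≡ 49
17^21 ≡ 1
Hence ord(17) = 21.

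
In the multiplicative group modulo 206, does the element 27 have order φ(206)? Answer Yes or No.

φ(206) = φ(2)·φ(103) = 1·102 = 102 = 2 · 3 · 17.
An element g generates (Z/206Z)^× iff g^(102/q) ≢ 1 (mod 206) for each prime q ∈ {2, 3, 17}.
27^51 ≡ 205 (mod 206)  [q = 2: ≢ 1 ✓]
27^34 ≡ 1 (mod 206)  [q = 3: ≡ 1 ✗]
27^6 ≡ 203 (mod 206)  [q = 17: ≢ 1 ✓]
The check at q = 3 fails, so 27 generates a proper subgroup.

No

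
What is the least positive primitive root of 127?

φ(127) = 127 − 1 = 126 = 2 · 3^2 · 7.
g is a primitive root iff g^(126/q) ≢ 1 (mod 127) for each prime q ∈ {2, 3, 7}.
g = 2: 2^63 ≡ 1 — hits 1, so not a primitive root.
g = 3: 3^63 ≡ 126; 3^42 ≡ 107; 3^18 ≡ 4 — none is 1, so 3 is a primitive root.
So 3 is the smallest generator of (Z/127Z)^×.

3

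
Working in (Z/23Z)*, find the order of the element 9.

11

By Lagrange's theorem, ord_23(9) divides φ(23) = 23 − 1 = 22 = 2 · 11.
Divisors of 22: 1, 2, 11, 22.
Test each divisor d:
9^1 ≡ 9
9^2 ≡ 12
9^11 ≡ 1
Hence ord(9) = 11.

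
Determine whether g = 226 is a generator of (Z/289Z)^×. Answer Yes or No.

Yes

φ(289) = φ(17^2) = 17·(17−1) = 272 = 2^4 · 17.
It suffices to check that the order of 226 is not a proper divisor of 272: compute 226^(272/q) for q ∈ {2, 17}.
226^136 ≡ 288 (mod 289)  [q = 2: ≢ 1 ✓]
226^16 ≡ 103 (mod 289)  [q = 17: ≢ 1 ✓]
Every test exponent gives a nontrivial residue, hence 226 generates the full group.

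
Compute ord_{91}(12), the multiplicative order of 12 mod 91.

By Lagrange's theorem, ord_91(12) divides φ(91) = φ(7·13) = (7−1)·(13−1) = 6·12 = 72 = 2^3 · 3^2.
Divisors of 72: 1, 2, 3, 4, 6, 8, 9, 12, 18, 24, 36, 72.
Test each divisor d:
12^1 ≡ 12
12^2 ≡ 53
12^3 ≡ 90
12^4 ≡ 79
12^6 ≡ 1
The smallest such exponent is 6, so the order of 12 is 6.

6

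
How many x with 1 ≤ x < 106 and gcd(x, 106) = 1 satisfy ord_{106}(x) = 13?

φ(106) = φ(2)·φ(53) = 1·52 = 52 = 2^2 · 13.
(Z/106Z)^× is cyclic (|G| = 52); a cyclic group of order m has exactly φ(d) elements of each order d | m, and none otherwise.
13 | 52, and φ(13) = 13 − 1 = 12.

12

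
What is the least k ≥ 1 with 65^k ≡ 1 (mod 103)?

102

The order of 65 must divide φ(103) = 103 − 1 = 102 = 2 · 3 · 17.
Divisors of 102: 1, 2, 3, 6, 17, 34, 51, 102.
Evaluate successive powers at the divisors of 102:
65^1 ≡ 65
65^2 ≡ 2
65^3 ≡ 27
65^6 ≡ 8
65^17 ≡ 57
65^34 ≡ 56
65^51 ≡ 102
65^102 ≡ 1
So ord_103(65) = 102.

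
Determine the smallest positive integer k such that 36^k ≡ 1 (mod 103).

51

ord(36) | φ(103) = 103 − 1 = 102 = 2 · 3 · 17.
Divisors of 102: 1, 2, 3, 6, 17, 34, 51, 102.
Compute 36^d (mod 103) for the divisors d until we hit 1:
36^1 ≡ 36
36^2 ≡ 60
36^3 ≡ 100
36^6 ≡ 9
36^17 ≡ 46
36^34 ≡ 56
36^51 ≡ 1
The smallest such exponent is 51, so the order of 36 is 51.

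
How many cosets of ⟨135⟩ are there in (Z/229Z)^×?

The order of 135 must divide φ(229) = 229 − 1 = 228 = 2^2 · 3 · 19.
Divisors of 228: 1, 2, 3, 4, 6, 12, 19, 38, 57, 76, 114, 228.
Test each divisor d:
135^1 ≡ 135 (mod 229)
135^2 ≡ 134 (mod 229)
135^3 ≡ 228 (mod 229)
135^4 ≡ 94 (mod 229)
135^6 ≡ 1 (mod 229) ✓
The order of 135 is 6, so the subgroup it generates has 6 elements.
Index = |(Z/229Z)^×| / |⟨135⟩| = 228 / 6 = 38.

38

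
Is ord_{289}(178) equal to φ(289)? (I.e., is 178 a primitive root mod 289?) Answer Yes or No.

No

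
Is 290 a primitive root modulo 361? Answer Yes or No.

No

φ(361) = φ(19^2) = 19·(19−1) = 342 = 2 · 3^2 · 19.
An element g generates (Z/361Z)^× iff g^(342/q) ≢ 1 (mod 361) for each prime q ∈ {2, 3, 19}.
290^171 ≡ 1 (mod 361)  [q = 2: ≡ 1 ✗]
290^114 ≡ 292 (mod 361)  [q = 3: ≢ 1 ✓]
290^18 ≡ 172 (mod 361)  [q = 19: ≢ 1 ✓]
The check at q = 2 fails, so 290 generates a proper subgroup.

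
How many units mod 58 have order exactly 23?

φ(58) = φ(2)·φ(29) = 1·28 = 28 = 2^2 · 7.
In a cyclic group of order 28, there are φ(d) elements of order d for each divisor d of 28, and zero for non-divisors.
Since 23 ∤ 28, the count is 0.

0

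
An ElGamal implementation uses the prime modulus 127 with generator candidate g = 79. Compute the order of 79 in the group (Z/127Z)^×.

63

The order of 79 must divide φ(127) = 127 − 1 = 126 = 2 · 3^2 · 7.
Divisors of 126: 1, 2, 3, 6, 7, 9, 14, 18, 21, 42, 63, 126.
Compute 79^d (mod 127) for the divisors d until we hit 1:
79^1 ≡ 79
79^2 ≡ 18
79^3 ≡ 25
79^6 ≡ 117
79^7 ≡ 99
79^9 ≡ 4
79^14 ≡ 22
79^18 ≡ 16
79^21 ≡ 19
79^42 ≡ 107
79^63 ≡ 1
Therefore the multiplicative order of 79 modulo 127 is 63.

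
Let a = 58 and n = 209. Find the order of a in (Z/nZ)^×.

5

The order of 58 must divide φ(209) = φ(11·19) = (11−1)·(19−1) = 10·18 = 180 = 2^2 · 3^2 · 5.
Divisors of 180: 1, 2, 3, 4, 5, 6, 9, 10, 12, 15, 18, 20, 30, 36, 45, 60, 90, 180.
Test each divisor d:
58^1 ≡ 58 (mod 209)
58^2 ≡ 20 (mod 209)
58^3 ≡ 115 (mod 209)
58^4 ≡ 191 (mod 209)
58^5 ≡ 1 (mod 209) ✓
Hence ord(58) = 5.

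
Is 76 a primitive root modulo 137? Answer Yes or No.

No

φ(137) = 137 − 1 = 136 = 2^3 · 17.
76 is a primitive root mod 137 iff 76^(φ(137)/q) ≢ 1 for every prime q | φ(137), i.e. q ∈ {2, 17}.
76^68 ≡ 1 (mod 137)  [q = 2: ≡ 1 ✗]
76^8 ≡ 123 (mod 137)  [q = 17: ≢ 1 ✓]
Since 76^68 ≡ 1, the order of 76 divides 68 < 136, so 76 is not a primitive root.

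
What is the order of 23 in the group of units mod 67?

The order of 23 must divide φ(67) = 67 − 1 = 66 = 2 · 3 · 11.
Divisors of 66: 1, 2, 3, 6, 11, 22, 33, 66.
Evaluate successive powers at the divisors of 66:
23^1 ≡ 23 (mod 67)
23^2 ≡ 60 (mod 67)
23^3 ≡ 40 (mod 67)
23^6 ≡ 59 (mod 67)
23^11 ≡ 29 (mod 67)
23^22 ≡ 37 (mod 67)
23^33 ≡ 1 (mod 67) ✓
Hence ord(23) = 33.

33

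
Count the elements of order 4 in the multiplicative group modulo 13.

2

φ(13) = 13 − 1 = 12 = 2^2 · 3.
In a cyclic group of order 12, there are φ(d) elements of order d for each divisor d of 12, and zero for non-divisors.
4 = 2^2 divides 12, and φ(4) = 2.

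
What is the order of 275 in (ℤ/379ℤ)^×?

Since 275 ∈ (Z/379Z)^×, its order divides φ(379) = 379 − 1 = 378 = 2 · 3^3 · 7.
Divisors of 378: 1, 2, 3, 6, 7, 9, 14, 18, 21, 27, 42, 54, 63, 126, 189, 378.
Evaluate successive powers at the divisors of 378:
275^1 ≡ 275
275^2 ≡ 204
275^3 ≡ 8
275^6 ≡ 64
275^7 ≡ 166
275^9 ≡ 133
275^14 ≡ 268
275^18 ≡ 255
275^21 ≡ 145
275^27 ≡ 184
275^42 ≡ 180
275^54 ≡ 125
275^63 ≡ 328
275^126 ≡ 327
275^189 ≡ 378
275^378 ≡ 1
Therefore the multiplicative order of 275 modulo 379 is 378.

378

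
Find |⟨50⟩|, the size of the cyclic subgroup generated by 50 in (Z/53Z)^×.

52

The order of 50 must divide φ(53) = 53 − 1 = 52 = 2^2 · 13.
Divisors of 52: 1, 2, 4, 13, 26, 52.
Test each divisor d:
50^1 ≡ 50 (mod 53)
50^2 ≡ 9 (mod 53)
50^4 ≡ 28 (mod 53)
50^13 ≡ 23 (mod 53)
50^26 ≡ 52 (mod 53)
50^52 ≡ 1 (mod 53) ✓
The smallest such exponent is 52, so the order of 50 is 52.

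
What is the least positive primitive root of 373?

φ(373) = 373 − 1 = 372 = 2^2 · 3 · 31.
Test candidates g = 2, 3, … against the prime factors q ∈ {2, 3, 31} of φ(373): g is a generator iff g^(372/q) ≢ 1 for every such q.
g = 2: 2^186 ≡ 372; 2^124 ≡ 284; 2^12 ≡ 366 — none is 1, so 2 is a primitive root.
So 2 is the smallest generator of (Z/373Z)^×.

2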